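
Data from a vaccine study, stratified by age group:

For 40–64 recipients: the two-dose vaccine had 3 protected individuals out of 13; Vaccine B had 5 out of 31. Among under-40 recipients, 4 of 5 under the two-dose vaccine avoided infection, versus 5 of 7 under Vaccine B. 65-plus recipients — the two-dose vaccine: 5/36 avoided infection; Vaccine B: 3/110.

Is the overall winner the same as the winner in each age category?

Yes

40–64: the two-dose vaccine 3/13 = 23.1%, Vaccine B 5/31 = 16.1% → the two-dose vaccine
Under-40: the two-dose vaccine 4/5 = 80.0%, Vaccine B 5/7 = 71.4% → the two-dose vaccine
65-plus: the two-dose vaccine 5/36 = 13.9%, Vaccine B 3/110 = 2.7% → the two-dose vaccine
Overall: the two-dose vaccine 12/54 = 22.2%, Vaccine B 13/148 = 8.8% → the two-dose vaccine
The two-dose vaccine wins overall and in every age group — no reversal.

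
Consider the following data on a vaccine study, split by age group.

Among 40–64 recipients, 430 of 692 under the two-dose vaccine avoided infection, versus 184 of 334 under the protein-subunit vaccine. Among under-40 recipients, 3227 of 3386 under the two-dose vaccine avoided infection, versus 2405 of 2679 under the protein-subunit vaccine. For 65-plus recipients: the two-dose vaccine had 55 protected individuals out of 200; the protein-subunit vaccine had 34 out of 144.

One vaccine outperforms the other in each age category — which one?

40–64: the two-dose vaccine 430/692 = 62.1%, the protein-subunit vaccine 184/334 = 55.1% → the two-dose vaccine
Under-40: the two-dose vaccine 3227/3386 = 95.3%, the protein-subunit vaccine 2405/2679 = 89.8% → the two-dose vaccine
65-plus: the two-dose vaccine 55/200 = 27.5%, the protein-subunit vaccine 34/144 = 23.6% → the two-dose vaccine
The two-dose vaccine has the higher rate in all 3 groups.

the two-dose vaccine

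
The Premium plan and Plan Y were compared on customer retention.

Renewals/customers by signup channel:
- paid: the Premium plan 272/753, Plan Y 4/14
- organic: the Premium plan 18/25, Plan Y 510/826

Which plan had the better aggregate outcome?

Paid: the Premium plan 272/753 = 36.1%, Plan Y 4/14 = 28.6% → the Premium plan
Organic: the Premium plan 18/25 = 72.0%, Plan Y 510/826 = 61.7% → the Premium plan
Overall: the Premium plan 290/778 = 37.3%, Plan Y 514/840 = 61.2% → Plan Y
(The Premium plan wins every signup group but Plan Y wins overall — the Premium plan's customers skew toward the low-rate paid group.)

Plan Y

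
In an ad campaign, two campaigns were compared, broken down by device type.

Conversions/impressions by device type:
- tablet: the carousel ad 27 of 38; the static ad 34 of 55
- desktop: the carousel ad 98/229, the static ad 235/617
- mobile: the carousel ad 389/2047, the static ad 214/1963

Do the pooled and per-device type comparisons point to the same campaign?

Tablet: the carousel ad 27/38 = 71.1%, the static ad 34/55 = 61.8% → the carousel ad
Desktop: the carousel ad 98/229 = 42.8%, the static ad 235/617 = 38.1% → the carousel ad
Mobile: the carousel ad 389/2047 = 19.0%, the static ad 214/1963 = 10.9% → the carousel ad
Overall: the carousel ad 514/2314 = 22.2%, the static ad 483/2635 = 18.3% → the carousel ad
The carousel ad wins overall and in every device group — no reversal.

Yes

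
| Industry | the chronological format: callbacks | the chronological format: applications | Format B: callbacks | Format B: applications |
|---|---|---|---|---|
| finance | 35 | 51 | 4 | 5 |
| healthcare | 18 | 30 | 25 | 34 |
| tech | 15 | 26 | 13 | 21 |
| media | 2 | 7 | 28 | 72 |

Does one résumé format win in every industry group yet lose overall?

Finance: the chronological format 35/51 = 68.6%, Format B 4/5 = 80.0% → Format B
Healthcare: the chronological format 18/30 = 60.0%, Format B 25/34 = 73.5% → Format B
Tech: the chronological format 15/26 = 57.7%, Format B 13/21 = 61.9% → Format B
Media: the chronological format 2/7 = 28.6%, Format B 28/72 = 38.9% → Format B
Overall: the chronological format 70/114 = 61.4%, Format B 70/132 = 53.0% → the chronological format
Format B wins each industry group but the chronological format wins overall — the comparison reverses. Format B's applications skew toward media, which has a lower base rate.

Yes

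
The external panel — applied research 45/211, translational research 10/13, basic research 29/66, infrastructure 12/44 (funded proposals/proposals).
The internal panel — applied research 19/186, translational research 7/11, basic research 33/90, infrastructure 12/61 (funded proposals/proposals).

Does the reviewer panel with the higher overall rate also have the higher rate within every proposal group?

Yes

Applied research: the external panel 45/211 = 21.3%, the internal panel 19/186 = 10.2% → the external panel
Translational research: the external panel 10/13 = 76.9%, the internal panel 7/11 = 63.6% → the external panel
Basic research: the external panel 29/66 = 43.9%, the internal panel 33/90 = 36.7% → the external panel
Infrastructure: the external panel 12/44 = 27.3%, the internal panel 12/61 = 19.7% → the external panel
Overall: the external panel 96/334 = 28.7%, the internal panel 71/348 = 20.4% → the external panel
The external panel wins overall and in every proposal group — no reversal.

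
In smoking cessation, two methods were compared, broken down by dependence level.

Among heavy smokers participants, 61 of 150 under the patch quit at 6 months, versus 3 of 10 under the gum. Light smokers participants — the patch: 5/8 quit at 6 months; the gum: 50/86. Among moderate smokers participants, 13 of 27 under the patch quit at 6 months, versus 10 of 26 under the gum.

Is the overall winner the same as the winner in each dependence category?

Heavy smokers: the patch 61/150 = 40.7%, the gum 3/10 = 30.0% → the patch
Light smokers: the patch 5/8 = 62.5%, the gum 50/86 = 58.1% → the patch
Moderate smokers: the patch 13/27 = 48.1%, the gum 10/26 = 38.5% → the patch
Overall: the patch 79/185 = 42.7%, the gum 63/122 = 51.6% → the gum
The patch wins each dependence group but the gum wins overall — the comparison reverses. The patch's participants skew toward heavy smokers, which has a lower base rate.

No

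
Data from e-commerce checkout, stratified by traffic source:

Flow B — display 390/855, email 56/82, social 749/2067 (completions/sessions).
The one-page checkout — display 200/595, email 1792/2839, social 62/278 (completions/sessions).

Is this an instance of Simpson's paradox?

Display: Flow B 390/855 = 45.6%, the one-page checkout 200/595 = 33.6% → Flow B
Email: Flow B 56/82 = 68.3%, the one-page checkout 1792/2839 = 63.1% → Flow B
Social: Flow B 749/2067 = 36.2%, the one-page checkout 62/278 = 22.3% → Flow B
Overall: Flow B 1195/3004 = 39.8%, the one-page checkout 2054/3712 = 55.3% → the one-page checkout
Flow B wins each traffic group but the one-page checkout wins overall — the comparison reverses. Flow B's sessions skew toward social, which has a lower base rate.

Yes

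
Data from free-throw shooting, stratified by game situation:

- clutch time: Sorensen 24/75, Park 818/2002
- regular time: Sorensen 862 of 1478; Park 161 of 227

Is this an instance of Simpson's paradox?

Clutch time: Sorensen 24/75 = 32.0%, Park 818/2002 = 40.9% → Park
Regular time: Sorensen 862/1478 = 58.3%, Park 161/227 = 70.9% → Park
Overall: Sorensen 886/1553 = 57.1%, Park 979/2229 = 43.9% → Sorensen
Park wins each game group but Sorensen wins overall — the comparison reverses. Park's attempts skew toward clutch time, which has a lower base rate.

Yes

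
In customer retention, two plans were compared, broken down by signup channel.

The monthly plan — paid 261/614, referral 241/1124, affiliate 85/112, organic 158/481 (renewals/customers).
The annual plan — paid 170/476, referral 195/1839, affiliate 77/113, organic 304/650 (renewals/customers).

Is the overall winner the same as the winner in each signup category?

Paid: the monthly plan 261/614 = 42.5%, the annual plan 170/476 = 35.7% → the monthly plan
Referral: the monthly plan 241/1124 = 21.4%, the annual plan 195/1839 = 10.6% → the monthly plan
Affiliate: the monthly plan 85/112 = 75.9%, the annual plan 77/113 = 68.1% → the monthly plan
Organic: the monthly plan 158/481 = 32.8%, the annual plan 304/650 = 46.8% → the annual plan
Overall: the monthly plan 745/2331 = 32.0%, the annual plan 746/3078 = 24.2% → the monthly plan
Neither sweeps: the monthly plan wins 3 of 4 groups, the annual plan wins 1. The monthly plan wins overall but not every group — no Simpson reversal.

No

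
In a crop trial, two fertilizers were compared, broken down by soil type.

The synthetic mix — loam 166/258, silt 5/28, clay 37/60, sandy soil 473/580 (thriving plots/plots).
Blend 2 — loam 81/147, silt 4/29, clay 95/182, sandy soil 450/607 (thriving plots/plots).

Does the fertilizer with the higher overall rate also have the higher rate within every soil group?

Loam: the synthetic mix 166/258 = 64.3%, Blend 2 81/147 = 55.1% → the synthetic mix
Silt: the synthetic mix 5/28 = 17.9%, Blend 2 4/29 = 13.8% → the synthetic mix
Clay: the synthetic mix 37/60 = 61.7%, Blend 2 95/182 = 52.2% → the synthetic mix
Sandy soil: the synthetic mix 473/580 = 81.6%, Blend 2 450/607 = 74.1% → the synthetic mix
Overall: the synthetic mix 681/926 = 73.5%, Blend 2 630/965 = 65.3% → the synthetic mix
The synthetic mix wins overall and in every soil group — no reversal.

Yes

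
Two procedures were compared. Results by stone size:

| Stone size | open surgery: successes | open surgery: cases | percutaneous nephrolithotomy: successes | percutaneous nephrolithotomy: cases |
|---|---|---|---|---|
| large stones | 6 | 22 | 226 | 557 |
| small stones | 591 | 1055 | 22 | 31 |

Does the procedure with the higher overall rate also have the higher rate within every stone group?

No

Large stones: open surgery 6/22 = 27.3%, percutaneous nephrolithotomy 226/557 = 40.6% → percutaneous nephrolithotomy
Small stones: open surgery 591/1055 = 56.0%, percutaneous nephrolithotomy 22/31 = 71.0% → percutaneous nephrolithotomy
Overall: open surgery 597/1077 = 55.4%, percutaneous nephrolithotomy 248/588 = 42.2% → open surgery
Percutaneous nephrolithotomy wins each stone group but open surgery wins overall — the comparison reverses. Percutaneous nephrolithotomy's cases skew toward large stones, which has a lower base rate.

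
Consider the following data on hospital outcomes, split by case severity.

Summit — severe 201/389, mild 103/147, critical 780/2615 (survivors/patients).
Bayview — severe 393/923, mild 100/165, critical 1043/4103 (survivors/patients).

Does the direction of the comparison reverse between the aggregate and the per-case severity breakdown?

Severe: Summit 201/389 = 51.7%, Bayview 393/923 = 42.6% → Summit
Mild: Summit 103/147 = 70.1%, Bayview 100/165 = 60.6% → Summit
Critical: Summit 780/2615 = 29.8%, Bayview 1043/4103 = 25.4% → Summit
Overall: Summit 1084/3151 = 34.4%, Bayview 1536/5191 = 29.6% → Summit
Summit wins overall and in every case group — no reversal.

No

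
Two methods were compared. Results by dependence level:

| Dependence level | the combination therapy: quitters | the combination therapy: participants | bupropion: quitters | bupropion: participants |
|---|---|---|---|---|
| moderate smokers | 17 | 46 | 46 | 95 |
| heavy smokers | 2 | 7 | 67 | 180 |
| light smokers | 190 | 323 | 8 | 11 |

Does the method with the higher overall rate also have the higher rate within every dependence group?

Moderate smokers: the combination therapy 17/46 = 37.0%, bupropion 46/95 = 48.4% → bupropion
Heavy smokers: the combination therapy 2/7 = 28.6%, bupropion 67/180 = 37.2% → bupropion
Light smokers: the combination therapy 190/323 = 58.8%, bupropion 8/11 = 72.7% → bupropion
Overall: the combination therapy 209/376 = 55.6%, bupropion 121/286 = 42.3% → the combination therapy
Bupropion wins each dependence group but the combination therapy wins overall — the comparison reverses. Bupropion's participants skew toward heavy smokers, which has a lower base rate.

No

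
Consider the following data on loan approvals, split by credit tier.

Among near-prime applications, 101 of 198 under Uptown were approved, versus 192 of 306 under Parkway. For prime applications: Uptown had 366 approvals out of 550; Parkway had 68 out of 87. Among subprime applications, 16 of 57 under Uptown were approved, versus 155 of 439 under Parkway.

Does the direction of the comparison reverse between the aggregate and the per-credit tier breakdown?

Near-prime: Uptown 101/198 = 51.0%, Parkway 192/306 = 62.7% → Parkway
Prime: Uptown 366/550 = 66.5%, Parkway 68/87 = 78.2% → Parkway
Subprime: Uptown 16/57 = 28.1%, Parkway 155/439 = 35.3% → Parkway
Overall: Uptown 483/805 = 60.0%, Parkway 415/832 = 49.9% → Uptown
Parkway wins each credit group but Uptown wins overall — the comparison reverses. Parkway's applications skew toward subprime, which has a lower base rate.

Yes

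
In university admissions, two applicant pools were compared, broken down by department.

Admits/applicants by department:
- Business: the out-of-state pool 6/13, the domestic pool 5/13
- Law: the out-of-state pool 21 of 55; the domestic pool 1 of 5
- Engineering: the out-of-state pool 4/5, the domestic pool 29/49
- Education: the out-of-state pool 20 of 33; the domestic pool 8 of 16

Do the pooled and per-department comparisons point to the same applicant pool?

Business: the out-of-state pool 6/13 = 46.2%, the domestic pool 5/13 = 38.5% → the out-of-state pool
Law: the out-of-state pool 21/55 = 38.2%, the domestic pool 1/5 = 20.0% → the out-of-state pool
Engineering: the out-of-state pool 4/5 = 80.0%, the domestic pool 29/49 = 59.2% → the out-of-state pool
Education: the out-of-state pool 20/33 = 60.6%, the domestic pool 8/16 = 50.0% → the out-of-state pool
Overall: the out-of-state pool 51/106 = 48.1%, the domestic pool 43/83 = 51.8% → the domestic pool
The out-of-state pool wins each department group but the domestic pool wins overall — the comparison reverses. The out-of-state pool's applicants skew toward Law, which has a lower base rate.

No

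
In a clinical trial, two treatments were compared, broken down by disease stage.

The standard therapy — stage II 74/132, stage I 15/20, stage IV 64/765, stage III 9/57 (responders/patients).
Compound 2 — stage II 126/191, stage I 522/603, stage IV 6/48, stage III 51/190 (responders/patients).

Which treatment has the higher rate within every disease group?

Compound 2

Stage II: the standard therapy 74/132 = 56.1%, Compound 2 126/191 = 66.0% → Compound 2
Stage I: the standard therapy 15/20 = 75.0%, Compound 2 522/603 = 86.6% → Compound 2
Stage IV: the standard therapy 64/765 = 8.4%, Compound 2 6/48 = 12.5% → Compound 2
Stage III: the standard therapy 9/57 = 15.8%, Compound 2 51/190 = 26.8% → Compound 2
Compound 2 has the higher rate in all 4 groups.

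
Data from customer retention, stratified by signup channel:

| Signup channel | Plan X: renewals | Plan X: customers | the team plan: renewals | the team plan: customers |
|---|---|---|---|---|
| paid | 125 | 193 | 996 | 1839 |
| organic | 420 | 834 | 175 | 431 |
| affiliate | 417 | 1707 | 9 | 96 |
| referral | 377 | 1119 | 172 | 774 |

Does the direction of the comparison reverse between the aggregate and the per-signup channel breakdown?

Paid: Plan X 125/193 = 64.8%, the team plan 996/1839 = 54.2% → Plan X
Organic: Plan X 420/834 = 50.4%, the team plan 175/431 = 40.6% → Plan X
Affiliate: Plan X 417/1707 = 24.4%, the team plan 9/96 = 9.4% → Plan X
Referral: Plan X 377/1119 = 33.7%, the team plan 172/774 = 22.2% → Plan X
Overall: Plan X 1339/3853 = 34.8%, the team plan 1352/3140 = 43.1% → the team plan
Plan X wins each signup group but the team plan wins overall — the comparison reverses. Plan X's customers skew toward affiliate, which has a lower base rate.

Yes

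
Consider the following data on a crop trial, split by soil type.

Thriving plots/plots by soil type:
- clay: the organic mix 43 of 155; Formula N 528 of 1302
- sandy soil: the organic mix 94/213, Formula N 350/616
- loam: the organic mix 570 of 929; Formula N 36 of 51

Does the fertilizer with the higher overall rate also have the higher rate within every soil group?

No

Clay: the organic mix 43/155 = 27.7%, Formula N 528/1302 = 40.6% → Formula N
Sandy soil: the organic mix 94/213 = 44.1%, Formula N 350/616 = 56.8% → Formula N
Loam: the organic mix 570/929 = 61.4%, Formula N 36/51 = 70.6% → Formula N
Overall: the organic mix 707/1297 = 54.5%, Formula N 914/1969 = 46.4% → the organic mix
Formula N wins each soil group but the organic mix wins overall — the comparison reverses. Formula N's plots skew toward clay, which has a lower base rate.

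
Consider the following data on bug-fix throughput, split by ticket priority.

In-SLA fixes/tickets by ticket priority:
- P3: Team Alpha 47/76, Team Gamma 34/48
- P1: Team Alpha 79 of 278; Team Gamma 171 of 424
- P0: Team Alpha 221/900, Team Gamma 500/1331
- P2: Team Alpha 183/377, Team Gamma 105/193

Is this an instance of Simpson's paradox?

P3: Team Alpha 47/76 = 61.8%, Team Gamma 34/48 = 70.8% → Team Gamma
P1: Team Alpha 79/278 = 28.4%, Team Gamma 171/424 = 40.3% → Team Gamma
P0: Team Alpha 221/900 = 24.6%, Team Gamma 500/1331 = 37.6% → Team Gamma
P2: Team Alpha 183/377 = 48.5%, Team Gamma 105/193 = 54.4% → Team Gamma
Overall: Team Alpha 530/1631 = 32.5%, Team Gamma 810/1996 = 40.6% → Team Gamma
Team Gamma wins overall and in every ticket group — no reversal.

No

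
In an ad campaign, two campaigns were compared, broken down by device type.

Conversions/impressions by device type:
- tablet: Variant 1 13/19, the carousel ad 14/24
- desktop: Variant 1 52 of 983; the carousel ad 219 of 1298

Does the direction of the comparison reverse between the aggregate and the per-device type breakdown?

Tablet: Variant 1 13/19 = 68.4%, the carousel ad 14/24 = 58.3% → Variant 1
Desktop: Variant 1 52/983 = 5.3%, the carousel ad 219/1298 = 16.9% → the carousel ad
Overall: Variant 1 65/1002 = 6.5%, the carousel ad 233/1322 = 17.6% → the carousel ad
Neither sweeps: Variant 1 wins 1 of 2 groups, the carousel ad wins 1. The carousel ad wins overall but not every group — no Simpson reversal.

No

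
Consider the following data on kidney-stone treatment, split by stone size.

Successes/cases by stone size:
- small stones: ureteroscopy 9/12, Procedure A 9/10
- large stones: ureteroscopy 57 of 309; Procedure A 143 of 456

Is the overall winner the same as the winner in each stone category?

Small stones: ureteroscopy 9/12 = 75.0%, Procedure A 9/10 = 90.0% → Procedure A
Large stones: ureteroscopy 57/309 = 18.4%, Procedure A 143/456 = 31.4% → Procedure A
Overall: ureteroscopy 66/321 = 20.6%, Procedure A 152/466 = 32.6% → Procedure A
Procedure A wins overall and in every stone group — no reversal.

Yes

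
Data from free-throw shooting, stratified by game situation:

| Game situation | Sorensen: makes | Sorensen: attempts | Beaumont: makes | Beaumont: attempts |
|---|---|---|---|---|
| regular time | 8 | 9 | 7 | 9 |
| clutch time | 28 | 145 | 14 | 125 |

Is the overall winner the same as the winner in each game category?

Yes

Regular time: Sorensen 8/9 = 88.9%, Beaumont 7/9 = 77.8% → Sorensen
Clutch time: Sorensen 28/145 = 19.3%, Beaumont 14/125 = 11.2% → Sorensen
Overall: Sorensen 36/154 = 23.4%, Beaumont 21/134 = 15.7% → Sorensen
Sorensen wins overall and in every game group — no reversal.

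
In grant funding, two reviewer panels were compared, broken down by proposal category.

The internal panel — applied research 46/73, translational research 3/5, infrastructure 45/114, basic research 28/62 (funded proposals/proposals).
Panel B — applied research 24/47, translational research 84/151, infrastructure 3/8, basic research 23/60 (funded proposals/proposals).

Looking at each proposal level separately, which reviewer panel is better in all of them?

the internal panel

Applied research: the internal panel 46/73 = 63.0%, Panel B 24/47 = 51.1% → the internal panel
Translational research: the internal panel 3/5 = 60.0%, Panel B 84/151 = 55.6% → the internal panel
Infrastructure: the internal panel 45/114 = 39.5%, Panel B 3/8 = 37.5% → the internal panel
Basic research: the internal panel 28/62 = 45.2%, Panel B 23/60 = 38.3% → the internal panel
The internal panel has the higher rate in all 4 groups.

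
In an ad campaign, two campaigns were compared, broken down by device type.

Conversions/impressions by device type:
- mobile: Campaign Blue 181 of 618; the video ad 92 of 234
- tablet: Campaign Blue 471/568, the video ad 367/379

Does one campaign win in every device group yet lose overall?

No

Mobile: Campaign Blue 181/618 = 29.3%, the video ad 92/234 = 39.3% → the video ad
Tablet: Campaign Blue 471/568 = 82.9%, the video ad 367/379 = 96.8% → the video ad
Overall: Campaign Blue 652/1186 = 55.0%, the video ad 459/613 = 74.9% → the video ad
The video ad wins overall and in every device group — no reversal.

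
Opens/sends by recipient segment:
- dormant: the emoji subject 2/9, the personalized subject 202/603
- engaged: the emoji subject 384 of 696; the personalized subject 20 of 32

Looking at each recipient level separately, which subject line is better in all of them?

Dormant: the emoji subject 2/9 = 22.2%, the personalized subject 202/603 = 33.5% → the personalized subject
Engaged: the emoji subject 384/696 = 55.2%, the personalized subject 20/32 = 62.5% → the personalized subject
The personalized subject has the higher rate in both groups.

the personalized subject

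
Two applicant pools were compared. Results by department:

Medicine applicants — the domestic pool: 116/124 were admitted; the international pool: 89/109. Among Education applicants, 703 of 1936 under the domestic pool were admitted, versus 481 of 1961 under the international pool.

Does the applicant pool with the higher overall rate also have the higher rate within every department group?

Yes

Medicine: the domestic pool 116/124 = 93.5%, the international pool 89/109 = 81.7% → the domestic pool
Education: the domestic pool 703/1936 = 36.3%, the international pool 481/1961 = 24.5% → the domestic pool
Overall: the domestic pool 819/2060 = 39.8%, the international pool 570/2070 = 27.5% → the domestic pool
The domestic pool wins overall and in every department group — no reversal.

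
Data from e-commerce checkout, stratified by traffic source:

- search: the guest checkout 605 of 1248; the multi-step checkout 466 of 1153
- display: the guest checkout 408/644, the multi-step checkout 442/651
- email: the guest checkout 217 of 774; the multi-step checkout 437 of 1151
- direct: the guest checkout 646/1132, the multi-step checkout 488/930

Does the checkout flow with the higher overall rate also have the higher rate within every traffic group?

No

Search: the guest checkout 605/1248 = 48.5%, the multi-step checkout 466/1153 = 40.4% → the guest checkout
Display: the guest checkout 408/644 = 63.4%, the multi-step checkout 442/651 = 67.9% → the multi-step checkout
Email: the guest checkout 217/774 = 28.0%, the multi-step checkout 437/1151 = 38.0% → the multi-step checkout
Direct: the guest checkout 646/1132 = 57.1%, the multi-step checkout 488/930 = 52.5% → the guest checkout
Overall: the guest checkout 1876/3798 = 49.4%, the multi-step checkout 1833/3885 = 47.2% → the guest checkout
Neither sweeps: the guest checkout wins 2 of 4 groups, the multi-step checkout wins 2. The guest checkout wins overall but not every group — no Simpson reversal.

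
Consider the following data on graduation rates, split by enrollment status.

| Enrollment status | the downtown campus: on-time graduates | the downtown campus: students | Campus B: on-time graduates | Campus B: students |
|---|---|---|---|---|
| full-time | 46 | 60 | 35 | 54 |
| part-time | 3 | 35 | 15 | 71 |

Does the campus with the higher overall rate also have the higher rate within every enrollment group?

No

Full-time: the downtown campus 46/60 = 76.7%, Campus B 35/54 = 64.8% → the downtown campus
Part-time: the downtown campus 3/35 = 8.6%, Campus B 15/71 = 21.1% → Campus B
Overall: the downtown campus 49/95 = 51.6%, Campus B 50/125 = 40.0% → the downtown campus
Neither sweeps: the downtown campus wins 1 of 2 groups, Campus B wins 1. The downtown campus wins overall but not every group — no Simpson reversal.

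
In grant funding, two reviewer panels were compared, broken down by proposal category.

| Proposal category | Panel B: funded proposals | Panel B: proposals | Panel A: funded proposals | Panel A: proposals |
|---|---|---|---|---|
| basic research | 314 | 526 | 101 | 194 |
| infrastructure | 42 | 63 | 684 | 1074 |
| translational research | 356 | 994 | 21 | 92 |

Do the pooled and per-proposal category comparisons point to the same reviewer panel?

No

Basic research: Panel B 314/526 = 59.7%, Panel A 101/194 = 52.1% → Panel B
Infrastructure: Panel B 42/63 = 66.7%, Panel A 684/1074 = 63.7% → Panel B
Translational research: Panel B 356/994 = 35.8%, Panel A 21/92 = 22.8% → Panel B
Overall: Panel B 712/1583 = 45.0%, Panel A 806/1360 = 59.3% → Panel A
Panel B wins each proposal group but Panel A wins overall — the comparison reverses. Panel B's proposals skew toward translational research, which has a lower base rate.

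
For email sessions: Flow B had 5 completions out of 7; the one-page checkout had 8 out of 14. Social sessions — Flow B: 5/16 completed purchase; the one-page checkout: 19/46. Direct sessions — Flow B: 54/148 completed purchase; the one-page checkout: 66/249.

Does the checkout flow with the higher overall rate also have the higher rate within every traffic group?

Email: Flow B 5/7 = 71.4%, the one-page checkout 8/14 = 57.1% → Flow B
Social: Flow B 5/16 = 31.2%, the one-page checkout 19/46 = 41.3% → the one-page checkout
Direct: Flow B 54/148 = 36.5%, the one-page checkout 66/249 = 26.5% → Flow B
Overall: Flow B 64/171 = 37.4%, the one-page checkout 93/309 = 30.1% → Flow B
Neither sweeps: Flow B wins 2 of 3 groups, the one-page checkout wins 1. Flow B wins overall but not every group — no Simpson reversal.

No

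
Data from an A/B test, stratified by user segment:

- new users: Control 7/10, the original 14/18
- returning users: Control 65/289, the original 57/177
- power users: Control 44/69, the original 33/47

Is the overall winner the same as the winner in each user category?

Yes

New users: Control 7/10 = 70.0%, the original 14/18 = 77.8% → the original
Returning users: Control 65/289 = 22.5%, the original 57/177 = 32.2% → the original
Power users: Control 44/69 = 63.8%, the original 33/47 = 70.2% → the original
Overall: Control 116/368 = 31.5%, the original 104/242 = 43.0% → the original
The original wins overall and in every user group — no reversal.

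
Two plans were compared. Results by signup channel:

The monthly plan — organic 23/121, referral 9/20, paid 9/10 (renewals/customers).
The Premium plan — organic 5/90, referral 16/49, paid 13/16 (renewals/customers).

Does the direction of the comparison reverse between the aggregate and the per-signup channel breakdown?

Organic: the monthly plan 23/121 = 19.0%, the Premium plan 5/90 = 5.6% → the monthly plan
Referral: the monthly plan 9/20 = 45.0%, the Premium plan 16/49 = 32.7% → the monthly plan
Paid: the monthly plan 9/10 = 90.0%, the Premium plan 13/16 = 81.2% → the monthly plan
Overall: the monthly plan 41/151 = 27.2%, the Premium plan 34/155 = 21.9% → the monthly plan
The monthly plan wins overall and in every signup group — no reversal.

No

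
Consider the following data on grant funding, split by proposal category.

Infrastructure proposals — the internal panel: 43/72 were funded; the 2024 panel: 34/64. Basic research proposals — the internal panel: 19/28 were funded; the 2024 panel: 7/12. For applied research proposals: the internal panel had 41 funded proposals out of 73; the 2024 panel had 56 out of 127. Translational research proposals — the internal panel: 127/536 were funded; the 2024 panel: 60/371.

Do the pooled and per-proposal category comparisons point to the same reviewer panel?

Infrastructure: the internal panel 43/72 = 59.7%, the 2024 panel 34/64 = 53.1% → the internal panel
Basic research: the internal panel 19/28 = 67.9%, the 2024 panel 7/12 = 58.3% → the internal panel
Applied research: the internal panel 41/73 = 56.2%, the 2024 panel 56/127 = 44.1% → the internal panel
Translational research: the internal panel 127/536 = 23.7%, the 2024 panel 60/371 = 16.2% → the internal panel
Overall: the internal panel 230/709 = 32.4%, the 2024 panel 157/574 = 27.4% → the internal panel
The internal panel wins overall and in every proposal group — no reversal.

Yes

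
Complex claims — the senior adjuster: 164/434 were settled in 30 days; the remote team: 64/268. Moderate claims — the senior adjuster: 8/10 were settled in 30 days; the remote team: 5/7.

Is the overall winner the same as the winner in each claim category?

Yes

Complex: the senior adjuster 164/434 = 37.8%, the remote team 64/268 = 23.9% → the senior adjuster
Moderate: the senior adjuster 8/10 = 80.0%, the remote team 5/7 = 71.4% → the senior adjuster
Overall: the senior adjuster 172/444 = 38.7%, the remote team 69/275 = 25.1% → the senior adjuster
The senior adjuster wins overall and in every claim group — no reversal.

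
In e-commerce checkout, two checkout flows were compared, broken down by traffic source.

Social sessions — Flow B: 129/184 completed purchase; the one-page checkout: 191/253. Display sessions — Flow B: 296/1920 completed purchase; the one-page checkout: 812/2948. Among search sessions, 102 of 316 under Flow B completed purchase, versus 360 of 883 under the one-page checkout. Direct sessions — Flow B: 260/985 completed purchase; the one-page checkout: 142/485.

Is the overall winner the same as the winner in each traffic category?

Social: Flow B 129/184 = 70.1%, the one-page checkout 191/253 = 75.5% → the one-page checkout
Display: Flow B 296/1920 = 15.4%, the one-page checkout 812/2948 = 27.5% → the one-page checkout
Search: Flow B 102/316 = 32.3%, the one-page checkout 360/883 = 40.8% → the one-page checkout
Direct: Flow B 260/985 = 26.4%, the one-page checkout 142/485 = 29.3% → the one-page checkout
Overall: Flow B 787/3405 = 23.1%, the one-page checkout 1505/4569 = 32.9% → the one-page checkout
The one-page checkout wins overall and in every traffic group — no reversal.

Yes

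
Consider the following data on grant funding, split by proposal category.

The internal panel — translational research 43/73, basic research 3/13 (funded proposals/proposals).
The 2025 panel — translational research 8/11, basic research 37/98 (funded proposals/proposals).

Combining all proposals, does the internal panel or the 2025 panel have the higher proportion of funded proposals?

Translational research: the internal panel 43/73 = 58.9%, the 2025 panel 8/11 = 72.7% → the 2025 panel
Basic research: the internal panel 3/13 = 23.1%, the 2025 panel 37/98 = 37.8% → the 2025 panel
Overall: the internal panel 46/86 = 53.5%, the 2025 panel 45/109 = 41.3% → the internal panel
(The 2025 panel wins every proposal group but the internal panel wins overall — the 2025 panel's proposals skew toward the low-rate basic research group.)

the internal panel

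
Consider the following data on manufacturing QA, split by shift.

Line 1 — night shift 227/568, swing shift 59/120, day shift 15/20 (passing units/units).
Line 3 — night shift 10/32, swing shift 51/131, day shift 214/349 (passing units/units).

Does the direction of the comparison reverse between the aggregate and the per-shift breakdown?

Yes

Night shift: Line 1 227/568 = 40.0%, Line 3 10/32 = 31.2% → Line 1
Swing shift: Line 1 59/120 = 49.2%, Line 3 51/131 = 38.9% → Line 1
Day shift: Line 1 15/20 = 75.0%, Line 3 214/349 = 61.3% → Line 1
Overall: Line 1 301/708 = 42.5%, Line 3 275/512 = 53.7% → Line 3
Line 1 wins each shift group but Line 3 wins overall — the comparison reverses. Line 1's units skew toward night shift, which has a lower base rate.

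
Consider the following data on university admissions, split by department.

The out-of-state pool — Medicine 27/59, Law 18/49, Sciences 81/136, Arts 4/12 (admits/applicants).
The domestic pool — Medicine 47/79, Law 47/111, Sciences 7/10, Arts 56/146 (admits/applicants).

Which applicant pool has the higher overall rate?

the out-of-state pool

Medicine: the out-of-state pool 27/59 = 45.8%, the domestic pool 47/79 = 59.5% → the domestic pool
Law: the out-of-state pool 18/49 = 36.7%, the domestic pool 47/111 = 42.3% → the domestic pool
Sciences: the out-of-state pool 81/136 = 59.6%, the domestic pool 7/10 = 70.0% → the domestic pool
Arts: the out-of-state pool 4/12 = 33.3%, the domestic pool 56/146 = 38.4% → the domestic pool
Overall: the out-of-state pool 130/256 = 50.8%, the domestic pool 157/346 = 45.4% → the out-of-state pool
(The domestic pool wins every department group but the out-of-state pool wins overall — the domestic pool's applicants skew toward the low-rate Arts group.)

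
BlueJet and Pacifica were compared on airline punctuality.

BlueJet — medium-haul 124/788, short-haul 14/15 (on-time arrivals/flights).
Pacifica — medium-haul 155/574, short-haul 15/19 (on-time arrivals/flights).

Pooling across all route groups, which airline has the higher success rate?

Pacifica

Medium-haul: BlueJet 124/788 = 15.7%, Pacifica 155/574 = 27.0% → Pacifica
Short-haul: BlueJet 14/15 = 93.3%, Pacifica 15/19 = 78.9% → BlueJet
Overall: BlueJet 138/803 = 17.2%, Pacifica 170/593 = 28.7% → Pacifica
(Neither sweeps every route group, but Pacifica has the higher pooled rate.)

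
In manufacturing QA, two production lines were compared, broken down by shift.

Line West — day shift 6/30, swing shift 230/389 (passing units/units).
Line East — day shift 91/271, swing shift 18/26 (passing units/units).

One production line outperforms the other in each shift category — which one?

Line East

Day shift: Line West 6/30 = 20.0%, Line East 91/271 = 33.6% → Line East
Swing shift: Line West 230/389 = 59.1%, Line East 18/26 = 69.2% → Line East
Line East has the higher rate in both groups.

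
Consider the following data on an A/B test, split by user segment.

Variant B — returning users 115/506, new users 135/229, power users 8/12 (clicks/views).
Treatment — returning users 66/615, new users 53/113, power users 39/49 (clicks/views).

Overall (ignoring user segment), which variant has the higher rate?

Returning users: Variant B 115/506 = 22.7%, Treatment 66/615 = 10.7% → Variant B
New users: Variant B 135/229 = 59.0%, Treatment 53/113 = 46.9% → Variant B
Power users: Variant B 8/12 = 66.7%, Treatment 39/49 = 79.6% → Treatment
Overall: Variant B 258/747 = 34.5%, Treatment 158/777 = 20.3% → Variant B
(Neither sweeps every user group, but Variant B has the higher pooled rate.)

Variant B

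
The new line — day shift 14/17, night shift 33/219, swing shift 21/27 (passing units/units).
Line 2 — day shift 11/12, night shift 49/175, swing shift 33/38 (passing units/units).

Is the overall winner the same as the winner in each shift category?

Yes

Day shift: the new line 14/17 = 82.4%, Line 2 11/12 = 91.7% → Line 2
Night shift: the new line 33/219 = 15.1%, Line 2 49/175 = 28.0% → Line 2
Swing shift: the new line 21/27 = 77.8%, Line 2 33/38 = 86.8% → Line 2
Overall: the new line 68/263 = 25.9%, Line 2 93/225 = 41.3% → Line 2
Line 2 wins overall and in every shift group — no reversal.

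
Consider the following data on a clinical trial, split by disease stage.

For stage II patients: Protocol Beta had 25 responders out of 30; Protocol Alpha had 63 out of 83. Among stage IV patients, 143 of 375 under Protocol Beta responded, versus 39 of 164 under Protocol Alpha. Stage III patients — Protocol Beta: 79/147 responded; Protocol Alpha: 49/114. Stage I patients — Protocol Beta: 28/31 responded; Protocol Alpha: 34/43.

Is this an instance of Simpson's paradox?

Stage II: Protocol Beta 25/30 = 83.3%, Protocol Alpha 63/83 = 75.9% → Protocol Beta
Stage IV: Protocol Beta 143/375 = 38.1%, Protocol Alpha 39/164 = 23.8% → Protocol Beta
Stage III: Protocol Beta 79/147 = 53.7%, Protocol Alpha 49/114 = 43.0% → Protocol Beta
Stage I: Protocol Beta 28/31 = 90.3%, Protocol Alpha 34/43 = 79.1% → Protocol Beta
Overall: Protocol Beta 275/583 = 47.2%, Protocol Alpha 185/404 = 45.8% → Protocol Beta
Protocol Beta wins overall and in every disease group — no reversal.

No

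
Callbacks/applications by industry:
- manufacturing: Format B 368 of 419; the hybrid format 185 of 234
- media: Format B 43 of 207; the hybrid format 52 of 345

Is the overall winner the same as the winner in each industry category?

Yes

Manufacturing: Format B 368/419 = 87.8%, the hybrid format 185/234 = 79.1% → Format B
Media: Format B 43/207 = 20.8%, the hybrid format 52/345 = 15.1% → Format B
Overall: Format B 411/626 = 65.7%, the hybrid format 237/579 = 40.9% → Format B
Format B wins overall and in every industry group — no reversal.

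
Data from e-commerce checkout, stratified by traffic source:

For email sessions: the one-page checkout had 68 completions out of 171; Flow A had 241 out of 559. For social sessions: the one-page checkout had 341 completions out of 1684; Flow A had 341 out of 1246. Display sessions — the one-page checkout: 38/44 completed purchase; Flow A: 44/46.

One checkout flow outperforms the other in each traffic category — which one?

Flow A

Email: the one-page checkout 68/171 = 39.8%, Flow A 241/559 = 43.1% → Flow A
Social: the one-page checkout 341/1684 = 20.2%, Flow A 341/1246 = 27.4% → Flow A
Display: the one-page checkout 38/44 = 86.4%, Flow A 44/46 = 95.7% → Flow A
Flow A has the higher rate in all 3 groups.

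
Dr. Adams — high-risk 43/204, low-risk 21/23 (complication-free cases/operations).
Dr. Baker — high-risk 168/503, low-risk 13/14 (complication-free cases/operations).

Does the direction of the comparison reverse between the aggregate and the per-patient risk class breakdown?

No

High-risk: Dr. Adams 43/204 = 21.1%, Dr. Baker 168/503 = 33.4% → Dr. Baker
Low-risk: Dr. Adams 21/23 = 91.3%, Dr. Baker 13/14 = 92.9% → Dr. Baker
Overall: Dr. Adams 64/227 = 28.2%, Dr. Baker 181/517 = 35.0% → Dr. Baker
Dr. Baker wins overall and in every patient risk group — no reversal.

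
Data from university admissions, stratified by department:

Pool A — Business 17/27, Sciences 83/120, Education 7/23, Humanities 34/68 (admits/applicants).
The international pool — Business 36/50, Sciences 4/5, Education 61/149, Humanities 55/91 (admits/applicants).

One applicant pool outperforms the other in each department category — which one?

the international pool

Business: Pool A 17/27 = 63.0%, the international pool 36/50 = 72.0% → the international pool
Sciences: Pool A 83/120 = 69.2%, the international pool 4/5 = 80.0% → the international pool
Education: Pool A 7/23 = 30.4%, the international pool 61/149 = 40.9% → the international pool
Humanities: Pool A 34/68 = 50.0%, the international pool 55/91 = 60.4% → the international pool
The international pool has the higher rate in all 4 groups.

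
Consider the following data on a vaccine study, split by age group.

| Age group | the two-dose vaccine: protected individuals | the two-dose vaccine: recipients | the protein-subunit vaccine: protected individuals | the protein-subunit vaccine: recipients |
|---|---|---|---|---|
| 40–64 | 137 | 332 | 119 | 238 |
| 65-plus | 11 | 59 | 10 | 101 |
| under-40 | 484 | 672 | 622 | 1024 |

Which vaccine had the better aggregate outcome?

the two-dose vaccine

40–64: the two-dose vaccine 137/332 = 41.3%, the protein-subunit vaccine 119/238 = 50.0% → the protein-subunit vaccine
65-plus: the two-dose vaccine 11/59 = 18.6%, the protein-subunit vaccine 10/101 = 9.9% → the two-dose vaccine
Under-40: the two-dose vaccine 484/672 = 72.0%, the protein-subunit vaccine 622/1024 = 60.7% → the two-dose vaccine
Overall: the two-dose vaccine 632/1063 = 59.5%, the protein-subunit vaccine 751/1363 = 55.1% → the two-dose vaccine
(Neither sweeps every age group, but the two-dose vaccine has the higher pooled rate.)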